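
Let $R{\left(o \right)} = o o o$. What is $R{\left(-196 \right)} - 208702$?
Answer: $-7738238$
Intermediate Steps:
$R{\left(o \right)} = o^{3}$ ($R{\left(o \right)} = o o^{2} = o^{3}$)
$R{\left(-196 \right)} - 208702 = \left(-196\right)^{3} - 208702 = -7529536 - 208702 = -7738238$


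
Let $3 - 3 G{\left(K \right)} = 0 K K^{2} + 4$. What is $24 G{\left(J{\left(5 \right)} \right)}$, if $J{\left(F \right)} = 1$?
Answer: $-8$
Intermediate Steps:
$G{\left(K \right)} = - \frac{1}{3}$ ($G{\left(K \right)} = 1 - \frac{0 K K^{2} + 4}{3} = 1 - \frac{0 K^{3} + 4}{3} = 1 - \frac{0 + 4}{3} = 1 - \frac{4}{3} = - \frac{1}{3}$)
$24 G{\left(J{\left(5 \right)} \right)} = 24 \left(- \frac{1}{3}\right) = -8$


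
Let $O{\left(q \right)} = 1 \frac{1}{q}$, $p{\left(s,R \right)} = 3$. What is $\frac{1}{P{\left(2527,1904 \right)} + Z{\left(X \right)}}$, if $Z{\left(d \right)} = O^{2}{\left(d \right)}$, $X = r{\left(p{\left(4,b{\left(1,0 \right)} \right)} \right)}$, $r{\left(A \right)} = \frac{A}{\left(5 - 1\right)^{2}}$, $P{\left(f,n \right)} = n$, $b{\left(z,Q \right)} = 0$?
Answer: $\frac{9}{17392} \approx 0.00051748$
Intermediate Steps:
$O{\left(q \right)} = \frac{1}{q}$
$r{\left(A \right)} = \frac{A}{16}$ ($r{\left(A \right)} = \frac{A}{4^{2}} = \frac{A}{16}$)
$X = \frac{3}{16}$ ($X = \frac{1}{16} \cdot 3 = \frac{3}{16} \approx 0.1875$)
$Z{\left(d \right)} = \frac{1}{d^{2}}$ ($Z{\left(d \right)} = \left(\frac{1}{d}\right)^{2} = \frac{1}{d^{2}}$)
$\frac{1}{P{\left(2527,1904 \right)} + Z{\left(X \right)}} = \frac{1}{1904 + \frac{1}{\frac{9}{256}}} = \frac{1}{1904 + \frac{256}{9}} = \frac{1}{\frac{17392}{9}} = \frac{9}{17392}$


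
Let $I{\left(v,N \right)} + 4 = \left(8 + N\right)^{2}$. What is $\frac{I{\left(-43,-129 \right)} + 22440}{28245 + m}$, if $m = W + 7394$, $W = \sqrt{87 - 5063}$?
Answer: $\frac{440462401}{423381099} - \frac{49436 i \sqrt{311}}{423381099} \approx 1.0403 - 0.0020592 i$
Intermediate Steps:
$W = 4 i \sqrt{311}$ ($W = \sqrt{-4976} = 4 i \sqrt{311} \approx 70.541 i$)
$m = 7394 + 4 i \sqrt{311}$ ($m = 4 i \sqrt{311} + 7394 = 7394 + 4 i \sqrt{311} \approx 7394.0 + 70.541 i$)
$I{\left(v,N \right)} = -4 + \left(8 + N\right)^{2}$
$\frac{I{\left(-43,-129 \right)} + 22440}{28245 + m} = \frac{\left(-4 + \left(8 - 129\right)^{2}\right) + 22440}{28245 + \left(7394 + 4 i \sqrt{311}\right)} = \frac{\left(-4 + \left(-121\right)^{2}\right) + 22440}{35639 + 4 i \sqrt{311}} = \frac{\left(-4 + 14641\right) + 22440}{35639 + 4 i \sqrt{311}} = \frac{14637 + 22440}{35639 + 4 i \sqrt{311}} = \frac{37077}{35639 + 4 i \sqrt{311}}$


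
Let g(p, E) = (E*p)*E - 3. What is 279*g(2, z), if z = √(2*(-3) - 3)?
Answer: -5859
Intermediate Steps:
z = 3*I (z = √(-6 - 3) = √(-9) = 3*I ≈ 3.0*I)
g(p, E) = -3 + p*E² (g(p, E) = p*E² - 3 = -3 + p*E²)
279*g(2, z) = 279*(-3 + 2*(3*I)²) = 279*(-3 + 2*(-9)) = 279*(-3 - 18) = 279*(-21) = -5859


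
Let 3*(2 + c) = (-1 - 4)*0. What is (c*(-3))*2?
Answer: 12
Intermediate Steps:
c = -2 (c = -2 + ((-1 - 4)*0)/3 = -2 + (-5*0)/3 = -2 + (⅓)*0 = -2 + 0 = -2)
(c*(-3))*2 = -2*(-3)*2 = 6*2 = 12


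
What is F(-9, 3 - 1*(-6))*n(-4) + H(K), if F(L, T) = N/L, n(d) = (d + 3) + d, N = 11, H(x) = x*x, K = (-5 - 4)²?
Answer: 59104/9 ≈ 6567.1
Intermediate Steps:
K = 81 (K = (-9)² = 81)
H(x) = x²
n(d) = 3 + 2*d (n(d) = (3 + d) + d = 3 + 2*d)
F(L, T) = 11/L
F(-9, 3 - 1*(-6))*n(-4) + H(K) = (11/(-9))*(3 + 2*(-4)) + 81² = (11*(-⅑))*(3 - 8) + 6561 = -11/9*(-5) + 6561 = 55/9 + 6561 = 59104/9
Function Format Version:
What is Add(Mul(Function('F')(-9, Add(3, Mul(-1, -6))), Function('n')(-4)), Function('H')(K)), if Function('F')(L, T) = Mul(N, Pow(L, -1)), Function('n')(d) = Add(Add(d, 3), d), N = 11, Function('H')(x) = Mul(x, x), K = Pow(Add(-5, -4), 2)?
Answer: Rational(59104, 9) ≈ 6567.1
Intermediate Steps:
K = 81 (K = Pow(-9, 2) = 81)
Function('H')(x) = Pow(x, 2)
Function('n')(d) = Add(3, Mul(2, d)) (Function('n')(d) = Add(Add(3, d), d) = Add(3, Mul(2, d)))
Function('F')(L, T) = Mul(11, Pow(L, -1))
Add(Mul(Function('F')(-9, Add(3, Mul(-1, -6))), Function('n')(-4)), Function('H')(K)) = Add(Mul(Mul(11, Pow(-9, -1)), Add(3, Mul(2, -4))), Pow(81, 2)) = Add(Mul(Mul(11, Rational(-1, 9)), Add(3, -8)), 6561) = Add(Mul(Rational(-11, 9), -5), 6561) = Add(Rational(55, 9), 6561) = Rational(59104, 9)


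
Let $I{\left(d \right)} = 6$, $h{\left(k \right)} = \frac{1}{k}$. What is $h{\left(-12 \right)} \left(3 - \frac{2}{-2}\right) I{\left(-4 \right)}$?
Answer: $-2$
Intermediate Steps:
$h{\left(-12 \right)} \left(3 - \frac{2}{-2}\right) I{\left(-4 \right)} = \frac{\left(3 - \frac{2}{-2}\right) 6}{-12} = - \frac{\left(3 - -1\right) 6}{12} = - \frac{\left(3 + 1\right) 6}{12} = - \frac{4 \cdot 6}{12} = \left(- \frac{1}{12}\right) 24 = -2$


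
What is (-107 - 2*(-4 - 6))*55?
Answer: -4785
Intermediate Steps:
(-107 - 2*(-4 - 6))*55 = (-107 - 2*(-10))*55 = (-107 + 20)*55 = -87*55 = -4785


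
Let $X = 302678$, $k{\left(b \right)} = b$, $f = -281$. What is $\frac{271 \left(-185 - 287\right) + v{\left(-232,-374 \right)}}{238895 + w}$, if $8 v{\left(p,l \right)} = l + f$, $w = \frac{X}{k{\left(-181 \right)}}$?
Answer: $- \frac{61778377}{114499512} \approx -0.53955$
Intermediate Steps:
$w = - \frac{302678}{181}$ ($w = \frac{302678}{-181} = 302678 \left(- \frac{1}{181}\right) = - \frac{302678}{181} \approx -1672.3$)
$v{\left(p,l \right)} = - \frac{281}{8} + \frac{l}{8}$ ($v{\left(p,l \right)} = \frac{l - 281}{8} = \frac{-281 + l}{8} = - \frac{281}{8} + \frac{l}{8}$)
$\frac{271 \left(-185 - 287\right) + v{\left(-232,-374 \right)}}{238895 + w} = \frac{271 \left(-185 - 287\right) + \left(- \frac{281}{8} + \frac{1}{8} \left(-374\right)\right)}{238895 - \frac{302678}{181}} = \frac{271 \left(-472\right) - \frac{655}{8}}{\frac{42937317}{181}} = \left(-127912 - \frac{655}{8}\right) \frac{181}{42937317} = \left(- \frac{1023951}{8}\right) \frac{181}{42937317} = - \frac{61778377}{114499512}$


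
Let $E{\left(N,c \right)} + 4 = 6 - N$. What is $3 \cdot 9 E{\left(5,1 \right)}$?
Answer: $-81$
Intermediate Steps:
$E{\left(N,c \right)} = 2 - N$ ($E{\left(N,c \right)} = -4 - \left(-6 + N\right) = 2 - N$)
$3 \cdot 9 E{\left(5,1 \right)} = 3 \cdot 9 \left(2 - 5\right) = 27 \left(2 - 5\right) = 27 \left(-3\right) = -81$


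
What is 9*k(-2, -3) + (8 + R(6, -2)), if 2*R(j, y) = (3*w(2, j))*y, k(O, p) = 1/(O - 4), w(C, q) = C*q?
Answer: -59/2 ≈ -29.500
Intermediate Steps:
k(O, p) = 1/(-4 + O)
R(j, y) = 3*j*y (R(j, y) = ((3*(2*j))*y)/2 = ((6*j)*y)/2 = (6*j*y)/2 = 3*j*y)
9*k(-2, -3) + (8 + R(6, -2)) = 9/(-4 - 2) + (8 + 3*6*(-2)) = 9/(-6) + (8 - 36) = 9*(-1/6) - 28 = -3/2 - 28 = -59/2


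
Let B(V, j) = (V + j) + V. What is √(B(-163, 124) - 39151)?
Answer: I*√39353 ≈ 198.38*I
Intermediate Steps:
B(V, j) = j + 2*V
√(B(-163, 124) - 39151) = √((124 + 2*(-163)) - 39151) = √((124 - 326) - 39151) = √(-202 - 39151) = √(-39353) = I*√39353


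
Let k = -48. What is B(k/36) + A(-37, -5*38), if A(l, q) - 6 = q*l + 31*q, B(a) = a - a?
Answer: 1146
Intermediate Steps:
B(a) = 0
A(l, q) = 6 + 31*q + l*q (A(l, q) = 6 + (q*l + 31*q) = 6 + (l*q + 31*q) = 6 + (31*q + l*q) = 6 + 31*q + l*q)
B(k/36) + A(-37, -5*38) = 0 + (6 + 31*(-5*38) - (-185)*38) = 0 + (6 + 31*(-190) - 37*(-190)) = 0 + (6 - 5890 + 7030) = 0 + 1146 = 1146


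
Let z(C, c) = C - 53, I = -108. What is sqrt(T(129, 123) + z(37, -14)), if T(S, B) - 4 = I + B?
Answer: sqrt(3) ≈ 1.7320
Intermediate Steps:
T(S, B) = -104 + B (T(S, B) = 4 + (-108 + B) = -104 + B)
z(C, c) = -53 + C
sqrt(T(129, 123) + z(37, -14)) = sqrt((-104 + 123) + (-53 + 37)) = sqrt(19 - 16) = sqrt(3)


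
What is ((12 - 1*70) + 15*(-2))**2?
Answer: 7744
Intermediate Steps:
((12 - 1*70) + 15*(-2))**2 = ((12 - 70) - 30)**2 = (-58 - 30)**2 = (-88)**2 = 7744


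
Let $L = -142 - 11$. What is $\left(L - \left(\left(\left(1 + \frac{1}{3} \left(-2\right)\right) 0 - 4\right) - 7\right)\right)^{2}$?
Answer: $20164$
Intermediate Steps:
$L = -153$
$\left(L - \left(\left(\left(1 + \frac{1}{3} \left(-2\right)\right) 0 - 4\right) - 7\right)\right)^{2} = \left(-153 - \left(\left(\left(1 + \frac{1}{3} \left(-2\right)\right) 0 - 4\right) - 7\right)\right)^{2} = \left(-153 - \left(\left(\left(1 - \frac{2}{3}\right) 0 - 4\right) - 7\right)\right)^{2} = \left(-153 - \left(\left(\frac{1}{3} \cdot 0 - 4\right) - 7\right)\right)^{2} = \left(-153 - \left(\left(0 - 4\right) - 7\right)\right)^{2} = \left(-153 - \left(-4 - 7\right)\right)^{2} = \left(-153 - -11\right)^{2} = \left(-153 + 11\right)^{2} = \left(-142\right)^{2} = 20164$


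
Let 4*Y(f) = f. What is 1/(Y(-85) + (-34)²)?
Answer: 4/4539 ≈ 0.00088125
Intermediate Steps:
Y(f) = f/4
1/(Y(-85) + (-34)²) = 1/((¼)*(-85) + (-34)²) = 1/(-85/4 + 1156) = 1/(4539/4) = 4/4539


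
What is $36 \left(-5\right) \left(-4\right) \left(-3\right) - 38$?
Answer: $-2198$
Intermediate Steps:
$36 \left(-5\right) \left(-4\right) \left(-3\right) - 38 = 36 \cdot 20 \left(-3\right) - 38 = 36 \left(-60\right) - 38 = -2160 - 38 = -2198$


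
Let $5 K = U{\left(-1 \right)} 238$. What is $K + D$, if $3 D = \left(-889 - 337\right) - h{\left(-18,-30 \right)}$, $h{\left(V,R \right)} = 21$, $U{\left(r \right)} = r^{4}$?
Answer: $- \frac{5521}{15} \approx -368.07$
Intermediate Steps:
$D = - \frac{1247}{3}$ ($D = \frac{\left(-889 - 337\right) - 21}{3} = \frac{-1226 - 21}{3} = \frac{1}{3} \left(-1247\right) = - \frac{1247}{3} \approx -415.67$)
$K = \frac{238}{5}$ ($K = \frac{\left(-1\right)^{4} \cdot 238}{5} = \frac{1 \cdot 238}{5} = \frac{1}{5} \cdot 238 = \frac{238}{5} \approx 47.6$)
$K + D = \frac{238}{5} - \frac{1247}{3} = - \frac{5521}{15}$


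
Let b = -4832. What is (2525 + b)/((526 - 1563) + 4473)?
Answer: -2307/3436 ≈ -0.67142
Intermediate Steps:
(2525 + b)/((526 - 1563) + 4473) = (2525 - 4832)/((526 - 1563) + 4473) = -2307/(-1037 + 4473) = -2307/3436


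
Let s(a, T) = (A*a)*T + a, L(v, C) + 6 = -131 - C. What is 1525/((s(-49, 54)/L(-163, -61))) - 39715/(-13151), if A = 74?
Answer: 9302502795/2575662803 ≈ 3.6117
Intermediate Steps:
L(v, C) = -137 - C (L(v, C) = -6 + (-131 - C) = -137 - C)
s(a, T) = a + 74*T*a (s(a, T) = (74*a)*T + a = 74*T*a + a = a + 74*T*a)
1525/((s(-49, 54)/L(-163, -61))) - 39715/(-13151) = 1525/(((-49*(1 + 74*54))/(-137 - 1*(-61)))) - 39715/(-13151) = 1525/(((-49*(1 + 3996))/(-137 + 61))) - 39715*(-1/13151) = 1525/((-49*3997/(-76))) + 39715/13151 = 1525/((-195853*(-1/76))) + 39715/13151 = 1525/(195853/76) + 39715/13151 = 1525*(76/195853) + 39715/13151 = 115900/195853 + 39715/13151 = 9302502795/2575662803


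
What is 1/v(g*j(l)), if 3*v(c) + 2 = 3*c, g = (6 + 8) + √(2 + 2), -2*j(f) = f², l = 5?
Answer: -3/602 ≈ -0.0049834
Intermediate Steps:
j(f) = -f²/2
g = 16 (g = 14 + √4 = 14 + 2 = 16)
v(c) = -⅔ + c (v(c) = -⅔ + (3*c)/3 = -⅔ + c)
1/v(g*j(l)) = 1/(-⅔ + 16*(-½*5²)) = 1/(-⅔ + 16*(-½*25)) = 1/(-⅔ + 16*(-25/2)) = 1/(-⅔ - 200) = 1/(-602/3) = -3/602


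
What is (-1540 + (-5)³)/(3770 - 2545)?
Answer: -333/245 ≈ -1.3592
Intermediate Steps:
(-1540 + (-5)³)/(3770 - 2545) = (-1540 - 125)/1225 = -1665*1/1225 = -333/245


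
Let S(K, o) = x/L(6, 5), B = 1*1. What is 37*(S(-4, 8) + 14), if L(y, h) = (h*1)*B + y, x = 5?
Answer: 5883/11 ≈ 534.82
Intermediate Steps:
B = 1
L(y, h) = h + y (L(y, h) = (h*1)*1 + y = h*1 + y = h + y)
S(K, o) = 5/11 (S(K, o) = 5/(5 + 6) = 5/11)
37*(S(-4, 8) + 14) = 37*(5/11 + 14) = 37*(159/11) = 5883/11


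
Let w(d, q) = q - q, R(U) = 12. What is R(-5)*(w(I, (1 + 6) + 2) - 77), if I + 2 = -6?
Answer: -924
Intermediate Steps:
I = -8 (I = -2 - 6 = -8)
w(d, q) = 0
R(-5)*(w(I, (1 + 6) + 2) - 77) = 12*(0 - 77) = 12*(-77) = -924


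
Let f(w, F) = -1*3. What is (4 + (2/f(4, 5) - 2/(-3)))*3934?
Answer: 15736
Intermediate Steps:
f(w, F) = -3
(4 + (2/f(4, 5) - 2/(-3)))*3934 = (4 + (2/(-3) - 2/(-3)))*3934 = (4 + (2*(-1/3) - 2*(-1/3)))*3934 = (4 + (-2/3 + 2/3))*3934 = (4 + 0)*3934 = 4*3934 = 15736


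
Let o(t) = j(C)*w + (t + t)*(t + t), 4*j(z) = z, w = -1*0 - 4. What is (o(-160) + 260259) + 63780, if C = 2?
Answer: 426437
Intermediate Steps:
w = -4 (w = 0 - 4 = -4)
j(z) = z/4
o(t) = -2 + 4*t**2 (o(t) = ((1/4)*2)*(-4) + (t + t)*(t + t) = (1/2)*(-4) + (2*t)*(2*t) = -2 + 4*t**2)
(o(-160) + 260259) + 63780 = ((-2 + 4*(-160)**2) + 260259) + 63780 = ((-2 + 4*25600) + 260259) + 63780 = ((-2 + 102400) + 260259) + 63780 = (102398 + 260259) + 63780 = 362657 + 63780 = 426437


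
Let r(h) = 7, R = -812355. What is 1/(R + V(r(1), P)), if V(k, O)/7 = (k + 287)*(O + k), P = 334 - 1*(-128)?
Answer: 1/152847 ≈ 6.5425e-6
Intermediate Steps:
P = 462 (P = 334 + 128 = 462)
V(k, O) = 7*(287 + k)*(O + k) (V(k, O) = 7*((k + 287)*(O + k)) = 7*((287 + k)*(O + k)) = 7*(287 + k)*(O + k))
1/(R + V(r(1), P)) = 1/(-812355 + (7*7² + 2009*462 + 2009*7 + 7*462*7)) = 1/(-812355 + (7*49 + 928158 + 14063 + 22638)) = 1/(-812355 + (343 + 928158 + 14063 + 22638)) = 1/(-812355 + 965202) = 1/152847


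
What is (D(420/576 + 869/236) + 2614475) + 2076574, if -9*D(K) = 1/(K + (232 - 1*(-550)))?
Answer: 31342544926255/6681351 ≈ 4.6910e+6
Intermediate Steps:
D(K) = -1/(9*(782 + K)) (D(K) = -1/(9*(K + (232 - 1*(-550)))) = -1/(9*(K + (232 + 550))) = -1/(9*(K + 782)) = -1/(9*(782 + K)))
(D(420/576 + 869/236) + 2614475) + 2076574 = (-1/(7038 + 9*(420/576 + 869/236)) + 2614475) + 2076574 = (-1/(7038 + 9*(420*(1/576) + 869*(1/236))) + 2614475) + 2076574 = (-1/(7038 + 9*(35/48 + 869/236)) + 2614475) + 2076574 = (-1/(7038 + 9*(12493/2832)) + 2614475) + 2076574 = (-1/(7038 + 37479/944) + 2614475) + 2076574 = (-1/6681351/944 + 2614475) + 2076574 = (-1*944/6681351 + 2614475) + 2076574 = (-944/6681351 + 2614475) + 2076574 = 17468225154781/6681351 + 2076574 = 31342544926255/6681351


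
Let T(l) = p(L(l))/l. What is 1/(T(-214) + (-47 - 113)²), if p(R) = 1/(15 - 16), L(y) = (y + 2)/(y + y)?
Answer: 214/5478401 ≈ 3.9062e-5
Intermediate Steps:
L(y) = (2 + y)/(2*y) (L(y) = (2 + y)/((2*y)) = (2 + y)*(1/(2*y)) = (2 + y)/(2*y))
p(R) = -1 (p(R) = 1/(-1) = -1)
T(l) = -1/l
1/(T(-214) + (-47 - 113)²) = 1/(-1/(-214) + (-47 - 113)²) = 1/(-1*(-1/214) + (-160)²) = 1/(1/214 + 25600) = 1/(5478401/214) = 214/5478401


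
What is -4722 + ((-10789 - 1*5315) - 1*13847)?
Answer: -34673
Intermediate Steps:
-4722 + ((-10789 - 1*5315) - 1*13847) = -4722 + ((-10789 - 5315) - 13847) = -4722 + (-16104 - 13847) = -4722 - 29951 = -34673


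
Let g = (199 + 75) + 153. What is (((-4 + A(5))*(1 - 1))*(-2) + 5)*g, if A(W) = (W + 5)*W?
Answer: 2135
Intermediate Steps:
A(W) = W*(5 + W) (A(W) = (5 + W)*W = W*(5 + W))
g = 427 (g = 274 + 153 = 427)
(((-4 + A(5))*(1 - 1))*(-2) + 5)*g = (((-4 + 5*(5 + 5))*(1 - 1))*(-2) + 5)*427 = (((-4 + 5*10)*0)*(-2) + 5)*427 = (((-4 + 50)*0)*(-2) + 5)*427 = ((46*0)*(-2) + 5)*427 = (0*(-2) + 5)*427 = (0 + 5)*427 = 5*427 = 2135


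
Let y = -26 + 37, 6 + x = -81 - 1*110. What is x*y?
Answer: -2167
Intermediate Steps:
x = -197 (x = -6 + (-81 - 1*110) = -6 + (-81 - 110) = -6 - 191 = -197)
y = 11
x*y = -197*11 = -2167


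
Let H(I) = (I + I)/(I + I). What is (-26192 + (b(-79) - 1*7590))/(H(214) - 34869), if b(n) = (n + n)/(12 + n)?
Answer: 565809/584039 ≈ 0.96879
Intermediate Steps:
b(n) = 2*n/(12 + n) (b(n) = (2*n)/(12 + n) = 2*n/(12 + n))
H(I) = 1 (H(I) = (2*I)/((2*I)) = (2*I)*(1/(2*I)) = 1)
(-26192 + (b(-79) - 1*7590))/(H(214) - 34869) = (-26192 + (2*(-79)/(12 - 79) - 1*7590))/(1 - 34869) = (-26192 + (2*(-79)/(-67) - 7590))/(-34868) = (-26192 + (2*(-79)*(-1/67) - 7590))*(-1/34868) = (-26192 + (158/67 - 7590))*(-1/34868) = (-26192 - 508372/67)*(-1/34868) = -2263236/67*(-1/34868) = 565809/584039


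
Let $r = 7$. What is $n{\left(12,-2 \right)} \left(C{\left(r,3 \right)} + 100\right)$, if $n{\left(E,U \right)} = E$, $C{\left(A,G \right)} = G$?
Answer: $1236$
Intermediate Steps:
$n{\left(12,-2 \right)} \left(C{\left(r,3 \right)} + 100\right) = 12 \left(3 + 100\right) = 12 \cdot 103 = 1236$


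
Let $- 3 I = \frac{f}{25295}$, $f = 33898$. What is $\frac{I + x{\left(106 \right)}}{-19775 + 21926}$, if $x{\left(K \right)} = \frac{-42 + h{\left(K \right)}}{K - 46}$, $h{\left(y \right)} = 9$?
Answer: $- \frac{302539}{652914540} \approx -0.00046337$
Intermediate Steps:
$I = - \frac{33898}{75885}$ ($I = - \frac{33898 \cdot \frac{1}{25295}}{3} = \left(- \frac{1}{3}\right) \frac{33898}{25295} = - \frac{33898}{75885} \approx -0.4467$)
$x{\left(K \right)} = - \frac{33}{-46 + K}$ ($x{\left(K \right)} = \frac{-42 + 9}{K - 46} = - \frac{33}{-46 + K}$)
$\frac{I + x{\left(106 \right)}}{-19775 + 21926} = \frac{- \frac{33898}{75885} - \frac{33}{-46 + 106}}{-19775 + 21926} = \frac{- \frac{33898}{75885} - \frac{33}{60}}{2151} = \left(- \frac{33898}{75885} - \frac{11}{20}\right) \frac{1}{2151} = \left(- \frac{302539}{303540}\right) \frac{1}{2151} = - \frac{302539}{652914540}$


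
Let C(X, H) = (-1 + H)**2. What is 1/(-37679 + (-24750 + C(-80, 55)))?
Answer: -1/59513 ≈ -1.6803e-5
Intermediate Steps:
1/(-37679 + (-24750 + C(-80, 55))) = 1/(-37679 + (-24750 + (-1 + 55)**2)) = 1/(-37679 + (-24750 + 54**2)) = 1/(-37679 + (-24750 + 2916)) = 1/(-37679 - 21834) = 1/(-59513) = -1/59513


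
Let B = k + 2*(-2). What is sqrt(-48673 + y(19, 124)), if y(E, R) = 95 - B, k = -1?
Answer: 3*I*sqrt(5397) ≈ 220.39*I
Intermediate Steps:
B = -5 (B = -1 + 2*(-2) = -1 - 4 = -5)
y(E, R) = 100 (y(E, R) = 95 - 1*(-5) = 95 + 5 = 100)
sqrt(-48673 + y(19, 124)) = sqrt(-48673 + 100) = sqrt(-48573) = 3*I*sqrt(5397)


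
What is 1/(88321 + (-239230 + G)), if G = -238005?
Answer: -1/388914 ≈ -2.5713e-6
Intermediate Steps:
1/(88321 + (-239230 + G)) = 1/(88321 + (-239230 - 238005)) = 1/(88321 - 477235) = 1/(-388914) = -1/388914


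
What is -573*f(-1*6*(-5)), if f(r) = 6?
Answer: -3438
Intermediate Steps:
-573*f(-1*6*(-5)) = -573*6 = -3438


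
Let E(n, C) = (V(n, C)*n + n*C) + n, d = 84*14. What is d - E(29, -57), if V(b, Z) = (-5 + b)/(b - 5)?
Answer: 2771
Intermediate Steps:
d = 1176
V(b, Z) = 1 (V(b, Z) = (-5 + b)/(-5 + b) = 1)
E(n, C) = 2*n + C*n (E(n, C) = (1*n + n*C) + n = (n + C*n) + n = 2*n + C*n)
d - E(29, -57) = 1176 - 29*(2 - 57) = 1176 - 29*(-55) = 1176 - 1*(-1595) = 1176 + 1595 = 2771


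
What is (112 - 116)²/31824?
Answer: 1/1989 ≈ 0.00050277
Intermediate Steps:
(112 - 116)²/31824 = (-4)²*(1/31824) = 16*(1/31824) = 1/1989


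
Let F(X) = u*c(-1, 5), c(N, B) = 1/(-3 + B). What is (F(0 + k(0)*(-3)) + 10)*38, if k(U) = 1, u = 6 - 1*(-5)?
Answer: 589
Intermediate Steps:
u = 11 (u = 6 + 5 = 11)
F(X) = 11/2 (F(X) = 11/(-3 + 5) = 11/2)
(F(0 + k(0)*(-3)) + 10)*38 = (11/2 + 10)*38 = (31/2)*38 = 589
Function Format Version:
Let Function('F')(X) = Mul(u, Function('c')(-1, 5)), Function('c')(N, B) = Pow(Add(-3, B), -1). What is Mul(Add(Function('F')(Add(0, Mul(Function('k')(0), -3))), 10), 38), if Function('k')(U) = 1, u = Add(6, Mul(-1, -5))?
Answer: 589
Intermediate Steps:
u = 11 (u = Add(6, 5) = 11)
Function('F')(X) = Rational(11, 2) (Function('F')(X) = Mul(11, Pow(Add(-3, 5), -1)) = Mul(11, Pow(2, -1)) = Mul(11, Rational(1, 2)) = Rational(11, 2))
Mul(Add(Function('F')(Add(0, Mul(Function('k')(0), -3))), 10), 38) = Mul(Add(Rational(11, 2), 10), 38) = Mul(Rational(31, 2), 38) = 589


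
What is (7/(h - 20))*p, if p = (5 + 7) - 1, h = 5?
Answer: -77/15 ≈ -5.1333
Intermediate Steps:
p = 11 (p = 12 - 1 = 11)
(7/(h - 20))*p = (7/(5 - 20))*11 = (7/(-15))*11 = -1/15*7*11 = -7/15*11 = -77/15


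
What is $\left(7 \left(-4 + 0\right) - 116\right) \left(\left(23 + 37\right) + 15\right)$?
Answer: $-10800$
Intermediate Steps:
$\left(7 \left(-4 + 0\right) - 116\right) \left(\left(23 + 37\right) + 15\right) = \left(7 \left(-4\right) - 116\right) \left(60 + 15\right) = \left(-28 - 116\right) 75 = \left(-144\right) 75 = -10800$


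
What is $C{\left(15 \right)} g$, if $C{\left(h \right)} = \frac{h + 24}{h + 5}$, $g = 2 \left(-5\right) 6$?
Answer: $-117$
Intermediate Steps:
$g = -60$ ($g = \left(-10\right) 6 = -60$)
$C{\left(h \right)} = \frac{24 + h}{5 + h}$
$C{\left(15 \right)} g = \frac{24 + 15}{5 + 15} \left(-60\right) = \frac{1}{20} \cdot 39 \left(-60\right) = \frac{39}{20} \left(-60\right) = -117$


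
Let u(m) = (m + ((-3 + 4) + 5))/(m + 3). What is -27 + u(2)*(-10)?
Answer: -43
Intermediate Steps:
u(m) = (6 + m)/(3 + m) (u(m) = (m + (1 + 5))/(3 + m) = (m + 6)/(3 + m) = (6 + m)/(3 + m))
-27 + u(2)*(-10) = -27 + ((6 + 2)/(3 + 2))*(-10) = -27 + (8/5)*(-10) = -27 - 16 = -43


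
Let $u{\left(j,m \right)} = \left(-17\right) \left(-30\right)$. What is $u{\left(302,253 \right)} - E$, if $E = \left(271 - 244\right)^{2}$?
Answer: $-219$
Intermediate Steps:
$E = 729$ ($E = 27^{2} = 729$)
$u{\left(j,m \right)} = 510$
$u{\left(302,253 \right)} - E = 510 - 729 = -219$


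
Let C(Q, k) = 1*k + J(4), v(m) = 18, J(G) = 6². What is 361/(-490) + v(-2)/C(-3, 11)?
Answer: -8147/23030 ≈ -0.35376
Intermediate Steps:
J(G) = 36
C(Q, k) = 36 + k (C(Q, k) = 1*k + 36 = k + 36 = 36 + k)
361/(-490) + v(-2)/C(-3, 11) = 361/(-490) + 18/(36 + 11) = 361*(-1/490) + 18/47 = -361/490 + 18*(1/47) = -361/490 + 18/47 = -8147/23030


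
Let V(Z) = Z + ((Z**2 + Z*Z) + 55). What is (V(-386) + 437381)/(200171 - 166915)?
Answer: 367521/16628 ≈ 22.103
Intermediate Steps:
V(Z) = 55 + Z + 2*Z**2 (V(Z) = Z + ((Z**2 + Z**2) + 55) = Z + (2*Z**2 + 55) = Z + (55 + 2*Z**2) = 55 + Z + 2*Z**2)
(V(-386) + 437381)/(200171 - 166915) = ((55 - 386 + 2*(-386)**2) + 437381)/(200171 - 166915) = ((55 - 386 + 2*148996) + 437381)/33256 = ((55 - 386 + 297992) + 437381)*(1/33256) = (297661 + 437381)*(1/33256) = 735042*(1/33256) = 367521/16628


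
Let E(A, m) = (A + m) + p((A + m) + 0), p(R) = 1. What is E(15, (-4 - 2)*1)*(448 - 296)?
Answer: 1520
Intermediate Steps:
E(A, m) = 1 + A + m (E(A, m) = (A + m) + 1 = 1 + A + m)
E(15, (-4 - 2)*1)*(448 - 296) = (1 + 15 + (-4 - 2)*1)*(448 - 296) = (1 + 15 - 6*1)*152 = (1 + 15 - 6)*152 = 10*152 = 1520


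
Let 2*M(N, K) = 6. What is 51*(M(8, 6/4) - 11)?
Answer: -408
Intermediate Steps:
M(N, K) = 3 (M(N, K) = (1/2)*6 = 3)
51*(M(8, 6/4) - 11) = 51*(3 - 11) = 51*(-8) = -408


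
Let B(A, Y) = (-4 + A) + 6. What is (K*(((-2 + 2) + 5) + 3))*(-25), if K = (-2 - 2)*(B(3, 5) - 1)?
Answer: 3200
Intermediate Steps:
B(A, Y) = 2 + A
K = -16 (K = (-2 - 2)*((2 + 3) - 1) = -4*(5 - 1) = -4*4 = -16)
(K*(((-2 + 2) + 5) + 3))*(-25) = -16*(((-2 + 2) + 5) + 3)*(-25) = -16*((0 + 5) + 3)*(-25) = -16*(5 + 3)*(-25) = -16*8*(-25) = -128*(-25) = 3200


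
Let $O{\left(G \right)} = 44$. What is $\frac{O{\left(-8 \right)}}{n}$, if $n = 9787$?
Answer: $\frac{44}{9787} \approx 0.0044958$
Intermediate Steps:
$\frac{O{\left(-8 \right)}}{n} = \frac{44}{9787}$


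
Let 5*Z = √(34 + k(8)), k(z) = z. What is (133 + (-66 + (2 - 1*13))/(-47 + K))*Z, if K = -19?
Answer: 161*√42/6 ≈ 173.90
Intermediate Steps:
Z = √42/5 (Z = √(34 + 8)/5 = √42/5 ≈ 1.2961)
(133 + (-66 + (2 - 1*13))/(-47 + K))*Z = (133 + (-66 + (2 - 1*13))/(-47 - 19))*(√42/5) = (133 + (-66 + (2 - 13))/(-66))*(√42/5) = (133 + (-66 - 11)*(-1/66))*(√42/5) = (133 - 77*(-1/66))*(√42/5) = (133 + 7/6)*(√42/5) = 805*(√42/5)/6 = 161*√42/6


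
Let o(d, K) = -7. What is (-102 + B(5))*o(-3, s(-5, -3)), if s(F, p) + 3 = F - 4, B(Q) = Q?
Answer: 679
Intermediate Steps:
s(F, p) = -7 + F (s(F, p) = -3 + (F - 4) = -3 + (-4 + F) = -7 + F)
(-102 + B(5))*o(-3, s(-5, -3)) = (-102 + 5)*(-7) = -97*(-7) = 679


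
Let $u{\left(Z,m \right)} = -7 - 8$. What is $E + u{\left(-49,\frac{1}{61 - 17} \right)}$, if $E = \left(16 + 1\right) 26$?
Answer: $427$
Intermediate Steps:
$E = 442$ ($E = 17 \cdot 26 = 442$)
$u{\left(Z,m \right)} = -15$
$E + u{\left(-49,\frac{1}{61 - 17} \right)} = 442 - 15 = 427$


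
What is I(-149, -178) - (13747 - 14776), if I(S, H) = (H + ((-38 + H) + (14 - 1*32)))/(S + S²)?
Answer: 5672774/5513 ≈ 1029.0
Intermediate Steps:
I(S, H) = (-56 + 2*H)/(S + S²) (I(S, H) = (H + ((-38 + H) + (14 - 32)))/(S + S²) = (H + ((-38 + H) - 18))/(S + S²) = (H + (-56 + H))/(S + S²) = (-56 + 2*H)/(S + S²))
I(-149, -178) - (13747 - 14776) = 2*(-28 - 178)/(-149*(1 - 149)) - (13747 - 14776) = 2*(-1/149)*(-206)/(-148) - 1*(-1029) = 2*(-1/149)*(-1/148)*(-206) + 1029 = -103/5513 + 1029 = 5672774/5513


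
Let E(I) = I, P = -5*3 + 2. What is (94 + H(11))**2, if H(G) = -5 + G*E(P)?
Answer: 2916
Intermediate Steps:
P = -13 (P = -15 + 2 = -13)
H(G) = -5 - 13*G (H(G) = -5 + G*(-13) = -5 - 13*G)
(94 + H(11))**2 = (94 + (-5 - 13*11))**2 = (94 + (-5 - 143))**2 = (94 - 148)**2 = (-54)**2 = 2916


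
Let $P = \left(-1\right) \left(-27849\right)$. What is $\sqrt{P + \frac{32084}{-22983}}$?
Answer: $\frac{\sqrt{14709613743789}}{22983} \approx 166.88$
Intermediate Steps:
$P = 27849$
$\sqrt{P + \frac{32084}{-22983}} = \sqrt{27849 + \frac{32084}{-22983}} = \sqrt{27849 + 32084 \left(- \frac{1}{22983}\right)} = \sqrt{27849 - \frac{32084}{22983}} = \sqrt{\frac{640021483}{22983}} = \frac{\sqrt{14709613743789}}{22983}$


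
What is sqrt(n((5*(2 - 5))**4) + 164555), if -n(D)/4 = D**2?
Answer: I*sqrt(10251397945) ≈ 1.0125e+5*I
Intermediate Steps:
n(D) = -4*D**2
sqrt(n((5*(2 - 5))**4) + 164555) = sqrt(-4*390625*(2 - 5)**8 + 164555) = sqrt(-4*((5*(-3))**4)**2 + 164555) = sqrt(-4*((-15)**4)**2 + 164555) = sqrt(-4*50625**2 + 164555) = sqrt(-4*2562890625 + 164555) = sqrt(-10251562500 + 164555) = sqrt(-10251397945) = I*sqrt(10251397945)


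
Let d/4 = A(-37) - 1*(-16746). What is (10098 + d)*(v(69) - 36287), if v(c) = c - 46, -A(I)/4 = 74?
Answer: -2752365072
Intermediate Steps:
A(I) = -296 (A(I) = -4*74 = -296)
v(c) = -46 + c
d = 65800 (d = 4*(-296 - 1*(-16746)) = 4*(-296 + 16746) = 4*16450 = 65800)
(10098 + d)*(v(69) - 36287) = (10098 + 65800)*((-46 + 69) - 36287) = 75898*(23 - 36287) = 75898*(-36264) = -2752365072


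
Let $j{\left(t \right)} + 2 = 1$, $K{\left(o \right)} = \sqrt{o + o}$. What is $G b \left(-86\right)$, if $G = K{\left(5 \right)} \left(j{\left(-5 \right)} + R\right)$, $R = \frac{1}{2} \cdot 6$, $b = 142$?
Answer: $- 24424 \sqrt{10} \approx -77236.0$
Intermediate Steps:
$K{\left(o \right)} = \sqrt{2} \sqrt{o}$ ($K{\left(o \right)} = \sqrt{2 o} = \sqrt{2} \sqrt{o}$)
$j{\left(t \right)} = -1$ ($j{\left(t \right)} = -2 + 1 = -1$)
$R = 3$ ($R = \frac{1}{2} \cdot 6 = 3$)
$G = 2 \sqrt{10}$ ($G = \sqrt{2} \sqrt{5} \left(-1 + 3\right) = \sqrt{10} \cdot 2 = 2 \sqrt{10} \approx 6.3246$)
$G b \left(-86\right) = 2 \sqrt{10} \cdot 142 \left(-86\right) = 284 \sqrt{10} \left(-86\right) = - 24424 \sqrt{10}$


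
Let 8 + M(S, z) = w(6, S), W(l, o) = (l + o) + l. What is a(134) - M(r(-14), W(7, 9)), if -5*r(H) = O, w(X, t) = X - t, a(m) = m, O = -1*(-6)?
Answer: 674/5 ≈ 134.80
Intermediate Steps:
O = 6
W(l, o) = o + 2*l
r(H) = -6/5 (r(H) = -⅕*6 = -6/5)
M(S, z) = -2 - S (M(S, z) = -8 + (6 - S) = -2 - S)
a(134) - M(r(-14), W(7, 9)) = 134 - (-2 - 1*(-6/5)) = 134 - (-2 + 6/5) = 134 - 1*(-⅘) = 134 + ⅘ = 674/5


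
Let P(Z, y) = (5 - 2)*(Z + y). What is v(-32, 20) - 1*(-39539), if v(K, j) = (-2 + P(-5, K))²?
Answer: 52308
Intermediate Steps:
P(Z, y) = 3*Z + 3*y (P(Z, y) = 3*(Z + y) = 3*Z + 3*y)
v(K, j) = (-17 + 3*K)² (v(K, j) = (-2 + (3*(-5) + 3*K))² = (-2 + (-15 + 3*K))² = (-17 + 3*K)²)
v(-32, 20) - 1*(-39539) = (-17 + 3*(-32))² - 1*(-39539) = (-17 - 96)² + 39539 = (-113)² + 39539 = 12769 + 39539 = 52308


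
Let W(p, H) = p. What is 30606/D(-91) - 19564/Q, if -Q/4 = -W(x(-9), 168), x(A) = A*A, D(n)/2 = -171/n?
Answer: 12440228/1539 ≈ 8083.3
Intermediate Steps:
D(n) = -342/n (D(n) = 2*(-171/n) = -342/n)
x(A) = A²
Q = 324 (Q = -(-4)*(-9)² = -(-4)*81 = -4*(-81) = 324)
30606/D(-91) - 19564/Q = 30606/((-342/(-91))) - 19564/324 = 30606/((-342*(-1/91))) - 19564*1/324 = 30606/(342/91) - 4891/81 = 30606*(91/342) - 4891/81 = 464191/57 - 4891/81 = 12440228/1539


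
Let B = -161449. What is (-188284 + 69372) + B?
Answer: -280361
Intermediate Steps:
(-188284 + 69372) + B = (-188284 + 69372) - 161449 = -118912 - 161449 = -280361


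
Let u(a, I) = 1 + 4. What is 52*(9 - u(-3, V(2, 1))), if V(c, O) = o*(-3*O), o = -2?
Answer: 208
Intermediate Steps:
V(c, O) = 6*O (V(c, O) = -(-6)*O = 6*O)
u(a, I) = 5
52*(9 - u(-3, V(2, 1))) = 52*(9 - 1*5) = 52*(9 - 5) = 52*4 = 208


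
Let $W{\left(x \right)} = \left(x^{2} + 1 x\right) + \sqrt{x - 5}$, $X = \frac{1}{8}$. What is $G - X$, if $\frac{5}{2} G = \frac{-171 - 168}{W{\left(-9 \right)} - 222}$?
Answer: $\frac{70103}{90056} + \frac{339 i \sqrt{14}}{56285} \approx 0.77844 + 0.022536 i$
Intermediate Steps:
$X = \frac{1}{8} \approx 0.125$
$W{\left(x \right)} = x + x^{2} + \sqrt{-5 + x}$ ($W{\left(x \right)} = \left(x^{2} + x\right) + \sqrt{-5 + x} = \left(x + x^{2}\right) + \sqrt{-5 + x} = x + x^{2} + \sqrt{-5 + x}$)
$G = - \frac{678}{5 \left(-150 + i \sqrt{14}\right)}$ ($G = \frac{2 \frac{-171 - 168}{\left(-9 + \left(-9\right)^{2} + \sqrt{-5 - 9}\right) - 222}}{5} = \frac{2 \left(- \frac{339}{\left(-9 + 81 + \sqrt{-14}\right) - 222}\right)}{5} = \frac{2 \left(- \frac{339}{\left(-9 + 81 + i \sqrt{14}\right) - 222}\right)}{5} = \frac{2 \left(- \frac{339}{\left(72 + i \sqrt{14}\right) - 222}\right)}{5} = \frac{2 \left(- \frac{339}{-150 + i \sqrt{14}}\right)}{5} = - \frac{678}{5 \left(-150 + i \sqrt{14}\right)} \approx 0.90344 + 0.022536 i$)
$G - X = \left(\frac{10170}{11257} + \frac{339 i \sqrt{14}}{56285}\right) - \frac{1}{8} = \frac{70103}{90056} + \frac{339 i \sqrt{14}}{56285}$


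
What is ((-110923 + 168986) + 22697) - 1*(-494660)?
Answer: 575420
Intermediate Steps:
((-110923 + 168986) + 22697) - 1*(-494660) = (58063 + 22697) + 494660 = 80760 + 494660 = 575420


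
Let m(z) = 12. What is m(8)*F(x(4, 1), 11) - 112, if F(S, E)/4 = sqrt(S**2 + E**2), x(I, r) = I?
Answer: -112 + 48*sqrt(137) ≈ 449.83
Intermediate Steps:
F(S, E) = 4*sqrt(E**2 + S**2) (F(S, E) = 4*sqrt(S**2 + E**2) = 4*sqrt(E**2 + S**2))
m(8)*F(x(4, 1), 11) - 112 = 12*(4*sqrt(11**2 + 4**2)) - 112 = 12*(4*sqrt(121 + 16)) - 112 = 12*(4*sqrt(137)) - 112 = 48*sqrt(137) - 112 = -112 + 48*sqrt(137)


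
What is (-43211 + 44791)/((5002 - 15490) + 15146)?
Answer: 790/2329 ≈ 0.33920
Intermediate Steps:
(-43211 + 44791)/((5002 - 15490) + 15146) = 1580/(-10488 + 15146) = 1580/4658 = 1580*(1/4658) = 790/2329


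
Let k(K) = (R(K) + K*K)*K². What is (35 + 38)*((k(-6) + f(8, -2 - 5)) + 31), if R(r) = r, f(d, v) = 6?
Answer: 81541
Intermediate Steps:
k(K) = K²*(K + K²) (k(K) = (K + K*K)*K² = (K + K²)*K² = K²*(K + K²))
(35 + 38)*((k(-6) + f(8, -2 - 5)) + 31) = (35 + 38)*(((-6)³*(1 - 6) + 6) + 31) = 73*((-216*(-5) + 6) + 31) = 73*((1080 + 6) + 31) = 73*(1086 + 31) = 73*1117 = 81541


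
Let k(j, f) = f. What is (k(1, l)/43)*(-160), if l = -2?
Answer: 320/43 ≈ 7.4419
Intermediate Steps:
(k(1, l)/43)*(-160) = -2/43*(-160) = 320/43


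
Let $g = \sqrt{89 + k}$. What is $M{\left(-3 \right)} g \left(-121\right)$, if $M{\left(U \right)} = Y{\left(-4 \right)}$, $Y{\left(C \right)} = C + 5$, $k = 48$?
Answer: $- 121 \sqrt{137} \approx -1416.3$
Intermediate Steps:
$Y{\left(C \right)} = 5 + C$
$M{\left(U \right)} = 1$ ($M{\left(U \right)} = 5 - 4 = 1$)
$g = \sqrt{137}$ ($g = \sqrt{89 + 48} = \sqrt{137} \approx 11.705$)
$M{\left(-3 \right)} g \left(-121\right) = 1 \sqrt{137} \left(-121\right) = \sqrt{137} \left(-121\right) = - 121 \sqrt{137}$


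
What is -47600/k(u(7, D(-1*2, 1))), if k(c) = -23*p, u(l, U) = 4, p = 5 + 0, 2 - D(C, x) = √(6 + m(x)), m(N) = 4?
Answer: 9520/23 ≈ 413.91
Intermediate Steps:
D(C, x) = 2 - √10 (D(C, x) = 2 - √(6 + 4) = 2 - √10)
p = 5
k(c) = -115 (k(c) = -23*5 = -115)
-47600/k(u(7, D(-1*2, 1))) = -47600/(-115) = -47600*(-1/115) = 9520/23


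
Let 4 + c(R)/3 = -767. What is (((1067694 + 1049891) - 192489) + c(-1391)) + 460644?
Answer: 2383427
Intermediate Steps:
c(R) = -2313 (c(R) = -12 + 3*(-767) = -12 - 2301 = -2313)
(((1067694 + 1049891) - 192489) + c(-1391)) + 460644 = (((1067694 + 1049891) - 192489) - 2313) + 460644 = ((2117585 - 192489) - 2313) + 460644 = (1925096 - 2313) + 460644 = 1922783 + 460644 = 2383427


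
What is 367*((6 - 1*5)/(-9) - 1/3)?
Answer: -1468/9 ≈ -163.11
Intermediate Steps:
367*((6 - 1*5)/(-9) - 1/3) = 367*((6 - 5)*(-1/9) - 1*1/3) = 367*(1*(-1/9) - 1/3) = 367*(-1/9 - 1/3) = 367*(-4/9) = -1468/9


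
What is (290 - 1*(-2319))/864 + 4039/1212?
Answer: 554317/87264 ≈ 6.3522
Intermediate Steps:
(290 - 1*(-2319))/864 + 4039/1212 = (290 + 2319)*(1/864) + 4039*(1/1212) = 2609*(1/864) + 4039/1212 = 2609/864 + 4039/1212 = 554317/87264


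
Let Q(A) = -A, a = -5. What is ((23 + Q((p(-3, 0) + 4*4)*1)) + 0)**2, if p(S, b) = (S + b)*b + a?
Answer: 144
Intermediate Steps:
p(S, b) = -5 + b*(S + b) (p(S, b) = (S + b)*b - 5 = b*(S + b) - 5 = -5 + b*(S + b))
((23 + Q((p(-3, 0) + 4*4)*1)) + 0)**2 = ((23 - ((-5 + 0**2 - 3*0) + 4*4)) + 0)**2 = ((23 - ((-5 + 0 + 0) + 16)) + 0)**2 = ((23 - (-5 + 16)) + 0)**2 = ((23 - 11) + 0)**2 = (12 + 0)**2 = 12**2 = 144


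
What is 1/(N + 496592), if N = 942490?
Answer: 1/1439082 ≈ 6.9489e-7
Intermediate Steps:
1/(N + 496592) = 1/(942490 + 496592) = 1/1439082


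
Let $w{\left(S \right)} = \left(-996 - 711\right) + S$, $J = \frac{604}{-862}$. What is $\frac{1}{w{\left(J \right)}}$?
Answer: $- \frac{431}{736019} \approx -0.00058558$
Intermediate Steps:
$J = - \frac{302}{431}$ ($J = 604 \left(- \frac{1}{862}\right) = - \frac{302}{431} \approx -0.7007$)
$w{\left(S \right)} = -1707 + S$
$\frac{1}{w{\left(J \right)}} = \frac{1}{-1707 - \frac{302}{431}} = \frac{1}{- \frac{736019}{431}} = - \frac{431}{736019}$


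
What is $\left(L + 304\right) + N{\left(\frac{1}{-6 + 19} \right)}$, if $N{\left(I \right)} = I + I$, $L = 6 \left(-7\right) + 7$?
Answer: $\frac{3499}{13} \approx 269.15$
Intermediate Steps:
$L = -35$ ($L = -42 + 7 = -35$)
$N{\left(I \right)} = 2 I$
$\left(L + 304\right) + N{\left(\frac{1}{-6 + 19} \right)} = \left(-35 + 304\right) + \frac{2}{-6 + 19} = 269 + \frac{2}{13} = \frac{3499}{13}$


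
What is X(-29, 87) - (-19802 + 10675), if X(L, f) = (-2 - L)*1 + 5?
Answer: 9159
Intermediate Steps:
X(L, f) = 3 - L (X(L, f) = (-2 - L) + 5 = 3 - L)
X(-29, 87) - (-19802 + 10675) = (3 - 1*(-29)) - (-19802 + 10675) = (3 + 29) - 1*(-9127) = 32 + 9127 = 9159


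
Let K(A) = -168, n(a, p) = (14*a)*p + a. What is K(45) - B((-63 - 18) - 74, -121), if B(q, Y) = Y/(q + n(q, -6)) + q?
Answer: -165109/12710 ≈ -12.990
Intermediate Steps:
n(a, p) = a + 14*a*p (n(a, p) = 14*a*p + a = a + 14*a*p)
B(q, Y) = q - Y/(82*q) (B(q, Y) = Y/(q + q*(1 + 14*(-6))) + q = Y/(q + q*(1 - 84)) + q = Y/(q + q*(-83)) + q = Y/(q - 83*q) + q = Y/((-82*q)) + q = (-1/(82*q))*Y + q = -Y/(82*q) + q = q - Y/(82*q))
K(45) - B((-63 - 18) - 74, -121) = -168 - (((-63 - 18) - 74) - 1/82*(-121)/((-63 - 18) - 74)) = -168 - ((-81 - 74) - 1/82*(-121)/(-81 - 74)) = -168 - (-155 - 1/82*(-121)/(-155)) = -168 - (-155 - 1/82*(-121)*(-1/155)) = -168 - (-155 - 121/12710) = -168 - 1*(-1970171/12710) = -168 + 1970171/12710 = -165109/12710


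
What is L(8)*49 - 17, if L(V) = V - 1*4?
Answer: 179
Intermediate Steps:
L(V) = -4 + V (L(V) = V - 4 = -4 + V)
L(8)*49 - 17 = (-4 + 8)*49 - 17 = 4*49 - 17 = 196 - 17 = 179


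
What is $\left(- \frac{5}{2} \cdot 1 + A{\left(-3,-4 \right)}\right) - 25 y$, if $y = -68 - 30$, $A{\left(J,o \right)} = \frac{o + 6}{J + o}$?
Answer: $\frac{34261}{14} \approx 2447.2$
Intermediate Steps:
$A{\left(J,o \right)} = \frac{6 + o}{J + o}$
$y = -98$
$\left(- \frac{5}{2} \cdot 1 + A{\left(-3,-4 \right)}\right) - 25 y = \left(- \frac{5}{2} \cdot 1 + \frac{6 - 4}{-3 - 4}\right) - -2450 = \left(\left(-5\right) \frac{1}{2} \cdot 1 + \frac{1}{-7} \cdot 2\right) + 2450 = \left(\left(- \frac{5}{2}\right) 1 - \frac{2}{7}\right) + 2450 = \left(- \frac{5}{2} - \frac{2}{7}\right) + 2450 = - \frac{39}{14} + 2450 = \frac{34261}{14}$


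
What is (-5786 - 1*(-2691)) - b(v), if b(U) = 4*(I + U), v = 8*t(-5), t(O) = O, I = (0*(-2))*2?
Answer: -2935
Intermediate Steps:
I = 0 (I = 0*2 = 0)
v = -40 (v = 8*(-5) = -40)
b(U) = 4*U (b(U) = 4*(0 + U) = 4*U)
(-5786 - 1*(-2691)) - b(v) = (-5786 - 1*(-2691)) - 4*(-40) = (-5786 + 2691) - 1*(-160) = -3095 + 160 = -2935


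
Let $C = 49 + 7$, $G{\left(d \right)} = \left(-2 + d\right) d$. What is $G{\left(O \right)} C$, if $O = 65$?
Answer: $229320$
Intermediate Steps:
$G{\left(d \right)} = d \left(-2 + d\right)$
$C = 56$
$G{\left(O \right)} C = 65 \left(-2 + 65\right) 56 = 65 \cdot 63 \cdot 56 = 4095 \cdot 56 = 229320$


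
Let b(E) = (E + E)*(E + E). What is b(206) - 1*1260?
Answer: 168484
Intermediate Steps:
b(E) = 4*E² (b(E) = (2*E)*(2*E) = 4*E²)
b(206) - 1*1260 = 4*206² - 1*1260 = 4*42436 - 1260 = 169744 - 1260 = 168484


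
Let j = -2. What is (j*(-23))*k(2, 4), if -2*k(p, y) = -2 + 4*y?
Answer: -322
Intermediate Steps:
k(p, y) = 1 - 2*y (k(p, y) = -(-2 + 4*y)/2 = 1 - 2*y)
(j*(-23))*k(2, 4) = (-2*(-23))*(1 - 2*4) = 46*(1 - 8) = 46*(-7) = -322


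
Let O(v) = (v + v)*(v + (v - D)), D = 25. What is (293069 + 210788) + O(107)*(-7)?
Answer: 220735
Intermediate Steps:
O(v) = 2*v*(-25 + 2*v) (O(v) = (v + v)*(v + (v - 1*25)) = (2*v)*(v + (v - 25)) = (2*v)*(v + (-25 + v)) = (2*v)*(-25 + 2*v) = 2*v*(-25 + 2*v))
(293069 + 210788) + O(107)*(-7) = (293069 + 210788) + (2*107*(-25 + 2*107))*(-7) = 503857 + (2*107*(-25 + 214))*(-7) = 503857 + (2*107*189)*(-7) = 503857 + 40446*(-7) = 503857 - 283122 = 220735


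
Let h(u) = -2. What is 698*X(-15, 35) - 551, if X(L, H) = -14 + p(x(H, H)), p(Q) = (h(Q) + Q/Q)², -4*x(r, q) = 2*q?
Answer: -9625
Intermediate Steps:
x(r, q) = -q/2
p(Q) = 1 (p(Q) = (-2 + Q/Q)² = (-2 + 1)² = (-1)² = 1)
X(L, H) = -13 (X(L, H) = -14 + 1 = -13)
698*X(-15, 35) - 551 = 698*(-13) - 551 = -9074 - 551 = -9625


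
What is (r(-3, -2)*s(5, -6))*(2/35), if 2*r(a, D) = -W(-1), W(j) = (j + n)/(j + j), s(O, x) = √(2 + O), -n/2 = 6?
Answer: -13*√7/70 ≈ -0.49135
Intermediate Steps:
n = -12 (n = -2*6 = -12)
W(j) = (-12 + j)/(2*j) (W(j) = (j - 12)/(j + j) = (-12 + j)/((2*j)) = (-12 + j)*(1/(2*j)) = (-12 + j)/(2*j))
r(a, D) = -13/4 (r(a, D) = (-(-12 - 1)/(2*(-1)))/2 = (-(-1)*(-13)/2)/2 = (-1*13/2)/2 = (½)*(-13/2) = -13/4)
(r(-3, -2)*s(5, -6))*(2/35) = (-13*√(2 + 5)/4)*(2/35) = (-13*√7/4)*(2*(1/35)) = -13*√7/4*(2/35) = -13*√7/70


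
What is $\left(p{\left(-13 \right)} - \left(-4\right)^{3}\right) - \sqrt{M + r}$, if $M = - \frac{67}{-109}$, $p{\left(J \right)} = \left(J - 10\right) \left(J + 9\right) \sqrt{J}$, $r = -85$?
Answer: $64 + 92 i \sqrt{13} - \frac{3 i \sqrt{111398}}{109} \approx 64.0 + 322.52 i$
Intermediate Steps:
$p{\left(J \right)} = \sqrt{J} \left(-10 + J\right) \left(9 + J\right)$ ($p{\left(J \right)} = \left(-10 + J\right) \left(9 + J\right) \sqrt{J} = \sqrt{J} \left(-10 + J\right) \left(9 + J\right)$)
$M = \frac{67}{109}$ ($M = \left(-67\right) \left(- \frac{1}{109}\right) = \frac{67}{109} \approx 0.61468$)
$\left(p{\left(-13 \right)} - \left(-4\right)^{3}\right) - \sqrt{M + r} = \left(\sqrt{-13} \left(-90 + \left(-13\right)^{2} - -13\right) - \left(-4\right)^{3}\right) - \sqrt{\frac{67}{109} - 85} = \left(i \sqrt{13} \left(-90 + 169 + 13\right) - -64\right) - \sqrt{- \frac{9198}{109}} = \left(i \sqrt{13} \cdot 92 + 64\right) - \frac{3 i \sqrt{111398}}{109} = \left(92 i \sqrt{13} + 64\right) - \frac{3 i \sqrt{111398}}{109} = \left(64 + 92 i \sqrt{13}\right) - \frac{3 i \sqrt{111398}}{109} = 64 + 92 i \sqrt{13} - \frac{3 i \sqrt{111398}}{109}$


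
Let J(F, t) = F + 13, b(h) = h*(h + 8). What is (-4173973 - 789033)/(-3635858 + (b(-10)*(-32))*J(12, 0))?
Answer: 2481503/1825929 ≈ 1.3590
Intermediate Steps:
b(h) = h*(8 + h)
J(F, t) = 13 + F
(-4173973 - 789033)/(-3635858 + (b(-10)*(-32))*J(12, 0)) = (-4173973 - 789033)/(-3635858 + (-10*(8 - 10)*(-32))*(13 + 12)) = -4963006/(-3635858 + (-10*(-2)*(-32))*25) = -4963006/(-3635858 + (20*(-32))*25) = -4963006/(-3635858 - 640*25) = -4963006/(-3635858 - 16000) = -4963006/(-3651858) = -4963006*(-1/3651858) = 2481503/1825929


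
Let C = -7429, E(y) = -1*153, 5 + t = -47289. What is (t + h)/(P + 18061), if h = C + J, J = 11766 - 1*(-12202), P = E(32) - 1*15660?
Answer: -30755/2248 ≈ -13.681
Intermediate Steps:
t = -47294 (t = -5 - 47289 = -47294)
E(y) = -153
P = -15813 (P = -153 - 1*15660 = -153 - 15660 = -15813)
J = 23968 (J = 11766 + 12202 = 23968)
h = 16539 (h = -7429 + 23968 = 16539)
(t + h)/(P + 18061) = (-47294 + 16539)/(-15813 + 18061) = -30755/2248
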